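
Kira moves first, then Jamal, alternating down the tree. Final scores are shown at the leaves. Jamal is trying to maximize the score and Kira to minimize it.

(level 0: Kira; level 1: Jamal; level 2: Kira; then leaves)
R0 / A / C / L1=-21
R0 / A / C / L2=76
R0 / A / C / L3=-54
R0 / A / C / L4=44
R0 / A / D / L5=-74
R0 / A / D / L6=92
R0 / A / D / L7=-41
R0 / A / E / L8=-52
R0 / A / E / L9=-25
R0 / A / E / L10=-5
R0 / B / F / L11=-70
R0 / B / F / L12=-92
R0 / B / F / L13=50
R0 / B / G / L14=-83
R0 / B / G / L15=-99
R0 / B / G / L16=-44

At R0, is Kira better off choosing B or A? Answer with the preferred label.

B

F (Kira): min(-70, -92, 50) = -92
G (Kira): min(-83, -99, -44) = -99
B (Jamal): max(-92, -99) = -92
C (Kira): min(-21, 76, -54, 44) = -54
D (Kira): min(-74, 92, -41) = -74
E (Kira): min(-52, -25, -5) = -52
A (Jamal): max(-54, -74, -52) = -52
Kira prefers the lower value; B=-92, A=-52. B is better since -92 < -52.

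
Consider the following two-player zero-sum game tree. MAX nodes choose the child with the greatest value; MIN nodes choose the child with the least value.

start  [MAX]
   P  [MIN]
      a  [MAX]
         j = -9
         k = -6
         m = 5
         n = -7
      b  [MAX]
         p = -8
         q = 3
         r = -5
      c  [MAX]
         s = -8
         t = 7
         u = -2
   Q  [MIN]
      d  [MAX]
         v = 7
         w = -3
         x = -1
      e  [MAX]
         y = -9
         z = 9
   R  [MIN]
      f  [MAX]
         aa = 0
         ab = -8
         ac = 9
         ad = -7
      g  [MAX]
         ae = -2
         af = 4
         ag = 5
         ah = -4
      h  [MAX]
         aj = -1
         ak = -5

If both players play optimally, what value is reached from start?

7

a (MAX): max(-9, -6, 5, -7) = 5
b (MAX): max(-8, 3, -5) = 3
c (MAX): max(-8, 7, -2) = 7
P (MIN): min(5, 3, 7) = 3
d (MAX): max(7, -3, -1) = 7
e (MAX): max(-9, 9) = 9
Q (MIN): min(7, 9) = 7
f (MAX): max(0, -8, 9, -7) = 9
g (MAX): max(-2, 4, 5, -4) = 5
h (MAX): max(-1, -5) = -1
R (MIN): min(9, 5, -1) = -1
start (MAX): max(3, 7, -1) = 7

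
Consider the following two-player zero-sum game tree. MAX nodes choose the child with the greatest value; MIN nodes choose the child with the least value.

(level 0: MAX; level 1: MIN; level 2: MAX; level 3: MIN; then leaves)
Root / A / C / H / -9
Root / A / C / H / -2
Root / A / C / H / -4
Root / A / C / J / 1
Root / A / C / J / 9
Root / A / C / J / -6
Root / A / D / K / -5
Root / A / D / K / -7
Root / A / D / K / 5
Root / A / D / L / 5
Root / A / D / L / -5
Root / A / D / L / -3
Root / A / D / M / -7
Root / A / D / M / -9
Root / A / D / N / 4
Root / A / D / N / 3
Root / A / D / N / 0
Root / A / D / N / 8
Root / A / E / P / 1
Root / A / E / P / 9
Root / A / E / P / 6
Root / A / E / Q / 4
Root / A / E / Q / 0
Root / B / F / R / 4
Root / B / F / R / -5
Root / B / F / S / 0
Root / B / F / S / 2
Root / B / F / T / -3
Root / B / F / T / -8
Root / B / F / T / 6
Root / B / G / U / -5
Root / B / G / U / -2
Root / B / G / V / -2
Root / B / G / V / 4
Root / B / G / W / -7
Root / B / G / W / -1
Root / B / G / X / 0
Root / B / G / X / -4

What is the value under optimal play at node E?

P (MIN): min(1, 9, 6) = 1
Q (MIN): min(4, 0) = 0
E (MAX): max(1, 0) = 1

1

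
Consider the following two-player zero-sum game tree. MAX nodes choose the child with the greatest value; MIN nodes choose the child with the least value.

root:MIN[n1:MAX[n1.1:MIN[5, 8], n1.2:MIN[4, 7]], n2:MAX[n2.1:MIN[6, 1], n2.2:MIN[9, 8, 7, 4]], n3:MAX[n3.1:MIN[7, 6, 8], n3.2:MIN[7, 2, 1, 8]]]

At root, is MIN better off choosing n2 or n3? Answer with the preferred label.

n2.1 (MIN): min(6, 1) = 1
n2.2 (MIN): min(9, 8, 7, 4) = 4
n2 (MAX): max(1, 4) = 4
n3.1 (MIN): min(7, 6, 8) = 6
n3.2 (MIN): min(7, 2, 1, 8) = 1
n3 (MAX): max(6, 1) = 6
MIN prefers the lower value; n2=4, n3=6. n2 is better since 4 < 6.

n2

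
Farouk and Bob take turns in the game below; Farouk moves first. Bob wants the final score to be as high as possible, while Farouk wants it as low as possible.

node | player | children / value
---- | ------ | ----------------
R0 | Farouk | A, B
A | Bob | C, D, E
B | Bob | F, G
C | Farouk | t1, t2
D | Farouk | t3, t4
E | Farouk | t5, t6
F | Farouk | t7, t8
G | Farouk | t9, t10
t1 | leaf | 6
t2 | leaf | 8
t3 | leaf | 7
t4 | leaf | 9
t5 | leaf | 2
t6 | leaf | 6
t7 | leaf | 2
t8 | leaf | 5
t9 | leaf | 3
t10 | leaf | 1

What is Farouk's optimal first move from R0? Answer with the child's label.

C (Farouk): min(6, 8) = 6
D (Farouk): min(7, 9) = 7
E (Farouk): min(2, 6) = 2
A (Bob): max(6, 7, 2) = 7
F (Farouk): min(2, 5) = 2
G (Farouk): min(3, 1) = 1
B (Bob): max(2, 1) = 2
R0 (Farouk): min(7, 2) = 2
Farouk at R0 wants the lowest of {A=7, B=2}, so chooses B.

B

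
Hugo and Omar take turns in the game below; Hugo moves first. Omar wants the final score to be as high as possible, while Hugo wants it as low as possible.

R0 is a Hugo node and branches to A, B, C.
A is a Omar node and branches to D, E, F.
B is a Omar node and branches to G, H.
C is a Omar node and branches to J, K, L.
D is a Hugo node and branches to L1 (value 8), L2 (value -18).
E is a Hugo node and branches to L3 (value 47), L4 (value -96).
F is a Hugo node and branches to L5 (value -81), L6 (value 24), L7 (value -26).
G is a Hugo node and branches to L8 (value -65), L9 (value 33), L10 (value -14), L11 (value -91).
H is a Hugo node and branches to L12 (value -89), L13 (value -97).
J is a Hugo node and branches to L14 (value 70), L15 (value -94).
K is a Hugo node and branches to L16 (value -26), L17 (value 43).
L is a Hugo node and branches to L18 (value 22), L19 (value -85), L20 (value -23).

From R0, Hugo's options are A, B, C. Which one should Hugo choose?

D (Hugo): min(8, -18) = -18
E (Hugo): min(47, -96) = -96
F (Hugo): min(-81, 24, -26) = -81
A (Omar): max(-18, -96, -81) = -18
G (Hugo): min(-65, 33, -14, -91) = -91
H (Hugo): min(-89, -97) = -97
B (Omar): max(-91, -97) = -91
J (Hugo): min(70, -94) = -94
K (Hugo): min(-26, 43) = -26
L (Hugo): min(22, -85, -23) = -85
C (Omar): max(-94, -26, -85) = -26
R0 (Hugo): min(-18, -91, -26) = -91
Hugo at R0 wants the lowest of {A=-18, B=-91, C=-26}, so chooses B.

B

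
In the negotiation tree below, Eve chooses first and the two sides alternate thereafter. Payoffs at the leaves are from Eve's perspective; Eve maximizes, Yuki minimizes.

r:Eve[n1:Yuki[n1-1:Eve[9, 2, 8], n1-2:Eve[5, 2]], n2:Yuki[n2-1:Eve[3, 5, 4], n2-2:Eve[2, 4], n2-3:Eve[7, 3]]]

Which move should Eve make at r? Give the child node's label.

n1-1 (Eve): max(9, 2, 8) = 9
n1-2 (Eve): max(5, 2) = 5
n1 (Yuki): min(9, 5) = 5
n2-1 (Eve): max(3, 5, 4) = 5
n2-2 (Eve): max(2, 4) = 4
n2-3 (Eve): max(7, 3) = 7
n2 (Yuki): min(5, 4, 7) = 4
r (Eve): max(5, 4) = 5
Eve at r wants the highest of {n1=5, n2=4}, so chooses n1.

n1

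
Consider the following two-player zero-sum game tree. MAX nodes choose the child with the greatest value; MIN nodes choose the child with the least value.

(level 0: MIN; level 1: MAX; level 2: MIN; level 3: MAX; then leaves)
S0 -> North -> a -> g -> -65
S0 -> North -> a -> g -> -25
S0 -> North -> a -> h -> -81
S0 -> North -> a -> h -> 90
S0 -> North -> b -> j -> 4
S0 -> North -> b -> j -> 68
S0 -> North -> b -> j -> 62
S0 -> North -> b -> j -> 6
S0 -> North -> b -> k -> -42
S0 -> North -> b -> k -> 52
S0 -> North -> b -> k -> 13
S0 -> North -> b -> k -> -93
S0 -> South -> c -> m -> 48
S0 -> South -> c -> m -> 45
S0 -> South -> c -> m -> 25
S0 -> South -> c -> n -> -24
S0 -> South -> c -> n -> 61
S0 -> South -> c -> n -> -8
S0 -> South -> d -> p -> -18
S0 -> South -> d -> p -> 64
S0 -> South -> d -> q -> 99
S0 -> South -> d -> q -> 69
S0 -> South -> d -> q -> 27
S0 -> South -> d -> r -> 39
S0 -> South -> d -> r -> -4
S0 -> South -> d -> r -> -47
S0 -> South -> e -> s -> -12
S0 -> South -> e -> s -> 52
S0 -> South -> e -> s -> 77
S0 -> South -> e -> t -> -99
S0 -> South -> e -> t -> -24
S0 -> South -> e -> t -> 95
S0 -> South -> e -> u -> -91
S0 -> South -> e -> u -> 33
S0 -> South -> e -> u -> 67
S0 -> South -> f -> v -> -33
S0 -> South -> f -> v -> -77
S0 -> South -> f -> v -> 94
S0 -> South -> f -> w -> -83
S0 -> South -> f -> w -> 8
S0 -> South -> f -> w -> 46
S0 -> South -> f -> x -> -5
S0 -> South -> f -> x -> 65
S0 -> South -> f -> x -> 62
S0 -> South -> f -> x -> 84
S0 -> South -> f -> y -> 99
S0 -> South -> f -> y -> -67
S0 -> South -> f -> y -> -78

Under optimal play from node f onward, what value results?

v (MAX): max(-33, -77, 94) = 94
w (MAX): max(-83, 8, 46) = 46
x (MAX): max(-5, 65, 62, 84) = 84
y (MAX): max(99, -67, -78) = 99
f (MIN): min(94, 46, 84, 99) = 46

46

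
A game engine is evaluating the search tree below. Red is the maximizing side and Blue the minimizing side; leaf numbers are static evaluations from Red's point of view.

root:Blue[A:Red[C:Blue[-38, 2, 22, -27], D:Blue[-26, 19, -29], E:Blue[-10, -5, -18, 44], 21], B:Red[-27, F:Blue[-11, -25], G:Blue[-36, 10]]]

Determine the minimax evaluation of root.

-25

C (Blue): min(-38, 2, 22, -27) = -38
D (Blue): min(-26, 19, -29) = -29
E (Blue): min(-10, -5, -18, 44) = -18
A (Red): max(-38, -29, -18, 21) = 21
F (Blue): min(-11, -25) = -25
G (Blue): min(-36, 10) = -36
B (Red): max(-27, -25, -36) = -25
root (Blue): min(21, -25) = -25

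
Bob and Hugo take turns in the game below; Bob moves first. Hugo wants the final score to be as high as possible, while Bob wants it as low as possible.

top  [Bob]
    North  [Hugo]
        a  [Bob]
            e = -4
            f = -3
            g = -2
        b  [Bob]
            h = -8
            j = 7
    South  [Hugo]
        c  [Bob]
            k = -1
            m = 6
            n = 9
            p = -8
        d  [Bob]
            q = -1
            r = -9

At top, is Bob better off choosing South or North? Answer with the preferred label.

c (Bob): min(-1, 6, 9, -8) = -8
d (Bob): min(-1, -9) = -9
South (Hugo): max(-8, -9) = -8
a (Bob): min(-4, -3, -2) = -4
b (Bob): min(-8, 7) = -8
North (Hugo): max(-4, -8) = -4
Bob prefers the lower value; South=-8, North=-4. South is better since -8 < -4.

South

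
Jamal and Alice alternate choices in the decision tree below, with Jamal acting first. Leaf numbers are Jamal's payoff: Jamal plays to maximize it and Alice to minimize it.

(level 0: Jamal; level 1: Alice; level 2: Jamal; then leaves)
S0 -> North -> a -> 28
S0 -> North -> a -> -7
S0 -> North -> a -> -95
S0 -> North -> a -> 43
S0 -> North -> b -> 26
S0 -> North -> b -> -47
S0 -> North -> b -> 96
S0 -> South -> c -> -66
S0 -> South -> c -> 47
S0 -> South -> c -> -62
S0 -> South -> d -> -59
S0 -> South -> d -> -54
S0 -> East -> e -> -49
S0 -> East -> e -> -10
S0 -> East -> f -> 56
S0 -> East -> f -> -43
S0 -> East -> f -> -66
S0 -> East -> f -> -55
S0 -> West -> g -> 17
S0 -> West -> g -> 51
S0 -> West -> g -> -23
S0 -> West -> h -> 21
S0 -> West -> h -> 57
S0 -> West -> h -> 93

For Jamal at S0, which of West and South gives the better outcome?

g (Jamal): max(17, 51, -23) = 51
h (Jamal): max(21, 57, 93) = 93
West (Alice): min(51, 93) = 51
c (Jamal): max(-66, 47, -62) = 47
d (Jamal): max(-59, -54) = -54
South (Alice): min(47, -54) = -54
Jamal prefers the higher value; West=51, South=-54. West is better since 51 > -54.

West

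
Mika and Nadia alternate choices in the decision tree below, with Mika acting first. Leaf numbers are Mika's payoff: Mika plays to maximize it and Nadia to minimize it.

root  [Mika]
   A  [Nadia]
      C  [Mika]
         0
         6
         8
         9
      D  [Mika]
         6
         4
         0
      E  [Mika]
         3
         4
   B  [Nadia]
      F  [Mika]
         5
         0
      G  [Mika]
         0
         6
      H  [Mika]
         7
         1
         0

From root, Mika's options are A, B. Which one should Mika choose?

B

C (Mika): max(0, 6, 8, 9) = 9
D (Mika): max(6, 4, 0) = 6
E (Mika): max(3, 4) = 4
A (Nadia): min(9, 6, 4) = 4
F (Mika): max(5, 0) = 5
G (Mika): max(0, 6) = 6
H (Mika): max(7, 1, 0) = 7
B (Nadia): min(5, 6, 7) = 5
root (Mika): max(4, 5) = 5
Mika at root wants the highest of {A=4, B=5}, so chooses B.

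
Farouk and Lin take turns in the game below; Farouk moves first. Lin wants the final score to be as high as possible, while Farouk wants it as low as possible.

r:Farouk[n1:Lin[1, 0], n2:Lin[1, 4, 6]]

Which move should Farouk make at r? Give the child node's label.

n1

n1 (Lin): max(1, 0) = 1
n2 (Lin): max(1, 4, 6) = 6
r (Farouk): min(1, 6) = 1
Farouk at r wants the lowest of {n1=1, n2=6}, so chooses n1.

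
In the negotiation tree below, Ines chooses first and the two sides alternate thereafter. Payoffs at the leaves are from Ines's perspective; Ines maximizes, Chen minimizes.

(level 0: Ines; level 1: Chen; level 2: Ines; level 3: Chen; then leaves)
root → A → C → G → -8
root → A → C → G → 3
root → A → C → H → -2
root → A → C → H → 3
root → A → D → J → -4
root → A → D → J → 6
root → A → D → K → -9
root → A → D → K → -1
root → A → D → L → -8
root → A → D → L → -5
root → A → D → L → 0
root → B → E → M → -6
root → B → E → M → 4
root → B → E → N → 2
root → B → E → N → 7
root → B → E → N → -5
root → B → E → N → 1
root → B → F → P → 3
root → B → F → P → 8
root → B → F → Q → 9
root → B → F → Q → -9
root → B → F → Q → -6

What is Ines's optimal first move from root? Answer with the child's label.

A

G (Chen): min(-8, 3) = -8
H (Chen): min(-2, 3) = -2
C (Ines): max(-8, -2) = -2
J (Chen): min(-4, 6) = -4
K (Chen): min(-9, -1) = -9
L (Chen): min(-8, -5, 0) = -8
D (Ines): max(-4, -9, -8) = -4
A (Chen): min(-2, -4) = -4
M (Chen): min(-6, 4) = -6
N (Chen): min(2, 7, -5, 1) = -5
E (Ines): max(-6, -5) = -5
P (Chen): min(3, 8) = 3
Q (Chen): min(9, -9, -6) = -9
F (Ines): max(3, -9) = 3
B (Chen): min(-5, 3) = -5
root (Ines): max(-4, -5) = -4
Ines at root wants the highest of {A=-4, B=-5}, so chooses A.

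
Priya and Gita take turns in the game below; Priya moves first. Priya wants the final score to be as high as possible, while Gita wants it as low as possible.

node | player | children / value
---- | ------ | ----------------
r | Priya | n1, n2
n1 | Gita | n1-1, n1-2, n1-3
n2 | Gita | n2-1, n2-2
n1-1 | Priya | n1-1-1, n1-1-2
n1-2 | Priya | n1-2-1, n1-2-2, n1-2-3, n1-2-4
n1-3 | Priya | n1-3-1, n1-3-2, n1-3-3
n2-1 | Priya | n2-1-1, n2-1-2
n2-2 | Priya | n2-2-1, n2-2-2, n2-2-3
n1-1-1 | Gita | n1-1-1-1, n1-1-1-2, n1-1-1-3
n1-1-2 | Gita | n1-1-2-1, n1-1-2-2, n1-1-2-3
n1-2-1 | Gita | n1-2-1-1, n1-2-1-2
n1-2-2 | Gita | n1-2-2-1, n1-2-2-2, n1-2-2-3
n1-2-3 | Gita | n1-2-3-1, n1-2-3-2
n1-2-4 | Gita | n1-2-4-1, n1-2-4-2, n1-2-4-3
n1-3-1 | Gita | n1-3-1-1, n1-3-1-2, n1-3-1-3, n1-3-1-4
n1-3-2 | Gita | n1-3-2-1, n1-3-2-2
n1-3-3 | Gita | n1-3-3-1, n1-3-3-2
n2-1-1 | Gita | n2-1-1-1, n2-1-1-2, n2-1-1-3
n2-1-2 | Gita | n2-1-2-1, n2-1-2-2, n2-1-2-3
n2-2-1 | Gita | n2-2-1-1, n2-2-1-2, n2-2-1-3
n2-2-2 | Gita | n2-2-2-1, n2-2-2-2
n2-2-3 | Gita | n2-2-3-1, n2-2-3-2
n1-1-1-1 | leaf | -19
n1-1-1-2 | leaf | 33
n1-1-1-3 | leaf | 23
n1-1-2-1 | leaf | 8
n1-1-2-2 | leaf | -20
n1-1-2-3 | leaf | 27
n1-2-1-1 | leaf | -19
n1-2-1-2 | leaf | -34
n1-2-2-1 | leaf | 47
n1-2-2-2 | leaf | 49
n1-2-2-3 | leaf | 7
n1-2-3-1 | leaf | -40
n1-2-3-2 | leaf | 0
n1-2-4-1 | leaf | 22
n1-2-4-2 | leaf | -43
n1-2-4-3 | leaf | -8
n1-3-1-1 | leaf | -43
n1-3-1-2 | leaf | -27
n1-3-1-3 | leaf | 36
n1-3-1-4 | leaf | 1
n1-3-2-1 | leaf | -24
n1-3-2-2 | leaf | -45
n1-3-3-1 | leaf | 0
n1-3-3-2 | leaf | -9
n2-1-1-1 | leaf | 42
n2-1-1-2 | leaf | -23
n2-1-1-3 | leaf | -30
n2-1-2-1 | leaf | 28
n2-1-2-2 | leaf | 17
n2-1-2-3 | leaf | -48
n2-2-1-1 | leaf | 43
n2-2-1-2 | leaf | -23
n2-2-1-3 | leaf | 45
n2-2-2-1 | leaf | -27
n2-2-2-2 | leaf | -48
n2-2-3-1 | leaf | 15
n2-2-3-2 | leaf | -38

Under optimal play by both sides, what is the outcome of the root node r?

n1-1-1 (Gita): min(-19, 33, 23) = -19
n1-1-2 (Gita): min(8, -20, 27) = -20
n1-1 (Priya): max(-19, -20) = -19
n1-2-1 (Gita): min(-19, -34) = -34
n1-2-2 (Gita): min(47, 49, 7) = 7
n1-2-3 (Gita): min(-40, 0) = -40
n1-2-4 (Gita): min(22, -43, -8) = -43
n1-2 (Priya): max(-34, 7, -40, -43) = 7
n1-3-1 (Gita): min(-43, -27, 36, 1) = -43
n1-3-2 (Gita): min(-24, -45) = -45
n1-3-3 (Gita): min(0, -9) = -9
n1-3 (Priya): max(-43, -45, -9) = -9
n1 (Gita): min(-19, 7, -9) = -19
n2-1-1 (Gita): min(42, -23, -30) = -30
n2-1-2 (Gita): min(28, 17, -48) = -48
n2-1 (Priya): max(-30, -48) = -30
n2-2-1 (Gita): min(43, -23, 45) = -23
n2-2-2 (Gita): min(-27, -48) = -48
n2-2-3 (Gita): min(15, -38) = -38
n2-2 (Priya): max(-23, -48, -38) = -23
n2 (Gita): min(-30, -23) = -30
r (Priya): max(-19, -30) = -19

-19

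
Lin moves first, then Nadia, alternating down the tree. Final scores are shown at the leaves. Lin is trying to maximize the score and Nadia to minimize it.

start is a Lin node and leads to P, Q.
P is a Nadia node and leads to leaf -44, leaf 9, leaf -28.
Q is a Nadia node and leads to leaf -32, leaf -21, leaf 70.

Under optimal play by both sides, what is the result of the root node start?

P (Nadia): min(-44, 9, -28) = -44
Q (Nadia): min(-32, -21, 70) = -32
start (Lin): max(-44, -32) = -32

-32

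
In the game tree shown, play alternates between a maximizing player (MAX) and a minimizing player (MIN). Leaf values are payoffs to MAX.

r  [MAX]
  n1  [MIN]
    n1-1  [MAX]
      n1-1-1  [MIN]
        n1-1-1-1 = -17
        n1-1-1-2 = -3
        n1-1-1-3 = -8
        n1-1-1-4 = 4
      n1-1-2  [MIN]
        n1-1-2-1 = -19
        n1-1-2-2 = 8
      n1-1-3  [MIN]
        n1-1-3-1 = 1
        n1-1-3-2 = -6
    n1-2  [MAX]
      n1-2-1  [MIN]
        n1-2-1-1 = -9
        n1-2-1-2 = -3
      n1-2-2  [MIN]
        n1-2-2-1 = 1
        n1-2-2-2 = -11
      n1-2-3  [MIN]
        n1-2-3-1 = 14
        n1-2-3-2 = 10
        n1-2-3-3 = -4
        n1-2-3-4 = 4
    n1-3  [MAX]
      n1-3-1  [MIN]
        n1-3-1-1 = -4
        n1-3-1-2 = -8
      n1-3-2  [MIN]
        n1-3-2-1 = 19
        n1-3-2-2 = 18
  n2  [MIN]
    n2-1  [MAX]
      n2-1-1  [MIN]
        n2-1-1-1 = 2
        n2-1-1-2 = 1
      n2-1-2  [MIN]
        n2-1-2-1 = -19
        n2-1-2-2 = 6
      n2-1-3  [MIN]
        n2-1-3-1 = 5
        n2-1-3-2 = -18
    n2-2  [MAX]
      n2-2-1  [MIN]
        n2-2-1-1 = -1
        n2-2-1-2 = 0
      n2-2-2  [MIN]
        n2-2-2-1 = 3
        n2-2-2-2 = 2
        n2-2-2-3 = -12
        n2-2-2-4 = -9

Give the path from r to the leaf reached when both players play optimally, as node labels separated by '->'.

n1-1-1 (MIN): min(-17, -3, -8, 4) = -17
n1-1-2 (MIN): min(-19, 8) = -19
n1-1-3 (MIN): min(1, -6) = -6
n1-1 (MAX): max(-17, -19, -6) = -6
n1-2-1 (MIN): min(-9, -3) = -9
n1-2-2 (MIN): min(1, -11) = -11
n1-2-3 (MIN): min(14, 10, -4, 4) = -4
n1-2 (MAX): max(-9, -11, -4) = -4
n1-3-1 (MIN): min(-4, -8) = -8
n1-3-2 (MIN): min(19, 18) = 18
n1-3 (MAX): max(-8, 18) = 18
n1 (MIN): min(-6, -4, 18) = -6
n2-1-1 (MIN): min(2, 1) = 1
n2-1-2 (MIN): min(-19, 6) = -19
n2-1-3 (MIN): min(5, -18) = -18
n2-1 (MAX): max(1, -19, -18) = 1
n2-2-1 (MIN): min(-1, 0) = -1
n2-2-2 (MIN): min(3, 2, -12, -9) = -12
n2-2 (MAX): max(-1, -12) = -1
n2 (MIN): min(1, -1) = -1
r (MAX): max(-6, -1) = -1
At r, MAX picks n2 (highest: -1).
At n2, MIN picks n2-2 (lowest: -1).
At n2-2, MAX picks n2-2-1 (highest: -1).
At n2-2-1, MIN picks n2-2-1-1 (lowest: -1).
Terminal value -1.

r -> n2 -> n2-2 -> n2-2-1 -> n2-2-1-1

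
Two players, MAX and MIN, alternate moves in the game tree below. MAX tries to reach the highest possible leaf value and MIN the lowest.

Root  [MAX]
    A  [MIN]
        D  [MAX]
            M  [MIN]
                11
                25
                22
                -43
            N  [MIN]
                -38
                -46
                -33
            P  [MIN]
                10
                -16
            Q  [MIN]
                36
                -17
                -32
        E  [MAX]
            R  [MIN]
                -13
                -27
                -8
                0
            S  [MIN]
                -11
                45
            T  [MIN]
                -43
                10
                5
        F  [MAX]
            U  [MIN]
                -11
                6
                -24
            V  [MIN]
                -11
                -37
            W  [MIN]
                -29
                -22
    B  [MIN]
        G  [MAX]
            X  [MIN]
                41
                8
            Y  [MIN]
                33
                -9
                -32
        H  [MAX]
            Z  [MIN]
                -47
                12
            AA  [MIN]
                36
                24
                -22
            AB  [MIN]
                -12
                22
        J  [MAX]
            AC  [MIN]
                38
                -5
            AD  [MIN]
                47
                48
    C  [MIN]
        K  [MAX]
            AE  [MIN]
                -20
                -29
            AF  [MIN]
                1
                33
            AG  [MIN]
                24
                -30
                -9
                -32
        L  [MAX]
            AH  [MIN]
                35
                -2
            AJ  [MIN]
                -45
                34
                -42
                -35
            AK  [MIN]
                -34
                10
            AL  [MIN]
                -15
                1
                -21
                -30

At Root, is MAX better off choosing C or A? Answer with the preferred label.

C

AE (MIN): min(-20, -29) = -29
AF (MIN): min(1, 33) = 1
AG (MIN): min(24, -30, -9, -32) = -32
K (MAX): max(-29, 1, -32) = 1
AH (MIN): min(35, -2) = -2
AJ (MIN): min(-45, 34, -42, -35) = -45
AK (MIN): min(-34, 10) = -34
AL (MIN): min(-15, 1, -21, -30) = -30
L (MAX): max(-2, -45, -34, -30) = -2
C (MIN): min(1, -2) = -2
M (MIN): min(11, 25, 22, -43) = -43
N (MIN): min(-38, -46, -33) = -46
P (MIN): min(10, -16) = -16
Q (MIN): min(36, -17, -32) = -32
D (MAX): max(-43, -46, -16, -32) = -16
R (MIN): min(-13, -27, -8, 0) = -27
S (MIN): min(-11, 45) = -11
T (MIN): min(-43, 10, 5) = -43
E (MAX): max(-27, -11, -43) = -11
U (MIN): min(-11, 6, -24) = -24
V (MIN): min(-11, -37) = -37
W (MIN): min(-29, -22) = -29
F (MAX): max(-24, -37, -29) = -24
A (MIN): min(-16, -11, -24) = -24
MAX prefers the higher value; C=-2, A=-24. C is better since -2 > -24.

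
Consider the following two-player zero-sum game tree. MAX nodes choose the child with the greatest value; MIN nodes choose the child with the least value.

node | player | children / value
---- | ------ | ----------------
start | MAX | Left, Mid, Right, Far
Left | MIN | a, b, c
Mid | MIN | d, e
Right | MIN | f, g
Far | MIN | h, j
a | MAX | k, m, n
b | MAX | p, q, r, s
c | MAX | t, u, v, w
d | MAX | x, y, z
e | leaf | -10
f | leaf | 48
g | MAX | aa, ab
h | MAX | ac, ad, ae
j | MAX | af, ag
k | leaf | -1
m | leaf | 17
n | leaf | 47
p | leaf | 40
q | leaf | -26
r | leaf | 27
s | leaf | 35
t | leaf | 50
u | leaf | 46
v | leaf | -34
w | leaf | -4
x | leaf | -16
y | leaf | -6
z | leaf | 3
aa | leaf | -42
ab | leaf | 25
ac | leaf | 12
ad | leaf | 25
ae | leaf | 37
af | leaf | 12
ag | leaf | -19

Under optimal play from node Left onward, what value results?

40

a (MAX): max(-1, 17, 47) = 47
b (MAX): max(40, -26, 27, 35) = 40
c (MAX): max(50, 46, -34, -4) = 50
Left (MIN): min(47, 40, 50) = 40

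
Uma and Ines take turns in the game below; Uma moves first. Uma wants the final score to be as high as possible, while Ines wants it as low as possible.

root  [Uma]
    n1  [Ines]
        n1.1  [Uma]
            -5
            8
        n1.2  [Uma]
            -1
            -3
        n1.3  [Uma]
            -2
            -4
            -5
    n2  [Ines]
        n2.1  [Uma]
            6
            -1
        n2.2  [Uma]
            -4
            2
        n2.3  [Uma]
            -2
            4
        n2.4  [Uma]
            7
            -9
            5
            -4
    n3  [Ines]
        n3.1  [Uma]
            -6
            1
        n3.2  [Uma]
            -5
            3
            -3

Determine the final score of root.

n1.1 (Uma): max(-5, 8) = 8
n1.2 (Uma): max(-1, -3) = -1
n1.3 (Uma): max(-2, -4, -5) = -2
n1 (Ines): min(8, -1, -2) = -2
n2.1 (Uma): max(6, -1) = 6
n2.2 (Uma): max(-4, 2) = 2
n2.3 (Uma): max(-2, 4) = 4
n2.4 (Uma): max(7, -9, 5, -4) = 7
n2 (Ines): min(6, 2, 4, 7) = 2
n3.1 (Uma): max(-6, 1) = 1
n3.2 (Uma): max(-5, 3, -3) = 3
n3 (Ines): min(1, 3) = 1
root (Uma): max(-2, 2, 1) = 2

2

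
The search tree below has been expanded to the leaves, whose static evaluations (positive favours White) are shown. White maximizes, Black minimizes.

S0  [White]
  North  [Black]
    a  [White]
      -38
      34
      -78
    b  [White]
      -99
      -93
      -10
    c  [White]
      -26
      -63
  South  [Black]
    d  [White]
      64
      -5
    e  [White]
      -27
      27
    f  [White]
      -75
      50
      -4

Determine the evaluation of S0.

a (White): max(-38, 34, -78) = 34
b (White): max(-99, -93, -10) = -10
c (White): max(-26, -63) = -26
North (Black): min(34, -10, -26) = -26
d (White): max(64, -5) = 64
e (White): max(-27, 27) = 27
f (White): max(-75, 50, -4) = 50
South (Black): min(64, 27, 50) = 27
S0 (White): max(-26, 27) = 27

27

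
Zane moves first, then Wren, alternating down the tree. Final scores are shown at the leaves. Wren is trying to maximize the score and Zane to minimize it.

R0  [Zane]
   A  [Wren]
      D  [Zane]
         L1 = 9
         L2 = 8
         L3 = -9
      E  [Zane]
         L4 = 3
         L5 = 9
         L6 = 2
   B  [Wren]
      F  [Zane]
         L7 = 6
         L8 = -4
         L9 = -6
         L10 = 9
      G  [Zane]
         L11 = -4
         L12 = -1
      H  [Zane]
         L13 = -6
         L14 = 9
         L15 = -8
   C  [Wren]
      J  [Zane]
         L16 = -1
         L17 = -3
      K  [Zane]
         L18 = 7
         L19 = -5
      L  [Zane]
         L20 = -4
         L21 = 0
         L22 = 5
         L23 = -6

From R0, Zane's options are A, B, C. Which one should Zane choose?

B

D (Zane): min(9, 8, -9) = -9
E (Zane): min(3, 9, 2) = 2
A (Wren): max(-9, 2) = 2
F (Zane): min(6, -4, -6, 9) = -6
G (Zane): min(-4, -1) = -4
H (Zane): min(-6, 9, -8) = -8
B (Wren): max(-6, -4, -8) = -4
J (Zane): min(-1, -3) = -3
K (Zane): min(7, -5) = -5
L (Zane): min(-4, 0, 5, -6) = -6
C (Wren): max(-3, -5, -6) = -3
R0 (Zane): min(2, -4, -3) = -4
Zane at R0 wants the lowest of {A=2, B=-4, C=-3}, so chooses B.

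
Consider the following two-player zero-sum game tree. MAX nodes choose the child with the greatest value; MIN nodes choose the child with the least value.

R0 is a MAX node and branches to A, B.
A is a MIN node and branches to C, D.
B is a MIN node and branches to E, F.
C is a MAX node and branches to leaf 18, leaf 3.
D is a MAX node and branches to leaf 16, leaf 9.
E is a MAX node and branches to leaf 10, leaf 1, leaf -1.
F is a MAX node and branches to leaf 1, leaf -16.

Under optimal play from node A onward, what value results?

C (MAX): max(18, 3) = 18
D (MAX): max(16, 9) = 16
A (MIN): min(18, 16) = 16

16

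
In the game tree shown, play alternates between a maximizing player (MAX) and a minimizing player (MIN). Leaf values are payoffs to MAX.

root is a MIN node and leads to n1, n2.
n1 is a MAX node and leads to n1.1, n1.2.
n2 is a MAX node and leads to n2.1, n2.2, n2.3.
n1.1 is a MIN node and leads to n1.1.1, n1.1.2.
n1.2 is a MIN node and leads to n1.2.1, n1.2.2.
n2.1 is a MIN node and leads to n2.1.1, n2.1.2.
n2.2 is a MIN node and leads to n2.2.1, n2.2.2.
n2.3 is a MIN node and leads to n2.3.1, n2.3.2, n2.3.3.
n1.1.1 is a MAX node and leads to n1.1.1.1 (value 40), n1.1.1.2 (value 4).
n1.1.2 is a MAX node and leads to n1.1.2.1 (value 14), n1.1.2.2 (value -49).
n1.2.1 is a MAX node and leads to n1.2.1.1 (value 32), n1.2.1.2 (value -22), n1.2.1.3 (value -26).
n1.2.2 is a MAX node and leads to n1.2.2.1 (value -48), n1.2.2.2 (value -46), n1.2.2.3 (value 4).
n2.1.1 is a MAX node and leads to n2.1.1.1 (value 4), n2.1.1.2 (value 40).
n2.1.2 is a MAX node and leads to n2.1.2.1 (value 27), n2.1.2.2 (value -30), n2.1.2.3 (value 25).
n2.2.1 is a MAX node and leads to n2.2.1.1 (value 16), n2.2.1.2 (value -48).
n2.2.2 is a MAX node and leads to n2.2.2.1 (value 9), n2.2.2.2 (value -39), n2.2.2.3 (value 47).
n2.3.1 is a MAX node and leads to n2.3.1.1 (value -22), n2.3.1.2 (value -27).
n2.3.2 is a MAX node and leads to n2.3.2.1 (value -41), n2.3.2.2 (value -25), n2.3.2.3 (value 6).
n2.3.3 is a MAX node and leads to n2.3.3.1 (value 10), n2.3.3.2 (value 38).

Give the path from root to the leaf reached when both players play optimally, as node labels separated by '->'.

n1.1.1 (MAX): max(40, 4) = 40
n1.1.2 (MAX): max(14, -49) = 14
n1.1 (MIN): min(40, 14) = 14
n1.2.1 (MAX): max(32, -22, -26) = 32
n1.2.2 (MAX): max(-48, -46, 4) = 4
n1.2 (MIN): min(32, 4) = 4
n1 (MAX): max(14, 4) = 14
n2.1.1 (MAX): max(4, 40) = 40
n2.1.2 (MAX): max(27, -30, 25) = 27
n2.1 (MIN): min(40, 27) = 27
n2.2.1 (MAX): max(16, -48) = 16
n2.2.2 (MAX): max(9, -39, 47) = 47
n2.2 (MIN): min(16, 47) = 16
n2.3.1 (MAX): max(-22, -27) = -22
n2.3.2 (MAX): max(-41, -25, 6) = 6
n2.3.3 (MAX): max(10, 38) = 38
n2.3 (MIN): min(-22, 6, 38) = -22
n2 (MAX): max(27, 16, -22) = 27
root (MIN): min(14, 27) = 14
At root, MIN picks n1 (lowest: 14).
At n1, MAX picks n1.1 (highest: 14).
At n1.1, MIN picks n1.1.2 (lowest: 14).
At n1.1.2, MAX picks n1.1.2.1 (highest: 14).
Terminal value 14.

root -> n1 -> n1.1 -> n1.1.2 -> n1.1.2.1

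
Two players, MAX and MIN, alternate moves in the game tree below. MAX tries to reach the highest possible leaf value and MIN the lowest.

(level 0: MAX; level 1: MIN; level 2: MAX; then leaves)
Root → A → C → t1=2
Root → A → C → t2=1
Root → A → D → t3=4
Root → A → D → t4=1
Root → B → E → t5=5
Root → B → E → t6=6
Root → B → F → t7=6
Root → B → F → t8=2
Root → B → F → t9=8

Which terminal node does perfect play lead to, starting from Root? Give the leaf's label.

t6

C (MAX): max(2, 1) = 2
D (MAX): max(4, 1) = 4
A (MIN): min(2, 4) = 2
E (MAX): max(5, 6) = 6
F (MAX): max(6, 2, 8) = 8
B (MIN): min(6, 8) = 6
Root (MAX): max(2, 6) = 6
At Root, MAX picks B (highest: 6).
At B, MIN picks E (lowest: 6).
At E, MAX picks t6 (highest: 6).
Terminal value 6.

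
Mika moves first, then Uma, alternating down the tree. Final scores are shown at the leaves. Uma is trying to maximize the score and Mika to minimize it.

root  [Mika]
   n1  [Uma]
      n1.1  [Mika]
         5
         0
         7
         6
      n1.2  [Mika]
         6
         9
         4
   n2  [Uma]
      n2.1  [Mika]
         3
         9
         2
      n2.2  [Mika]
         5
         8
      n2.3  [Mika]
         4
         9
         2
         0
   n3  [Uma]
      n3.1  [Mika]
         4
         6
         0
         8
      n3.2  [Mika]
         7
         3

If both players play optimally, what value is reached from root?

3

n1.1 (Mika): min(5, 0, 7, 6) = 0
n1.2 (Mika): min(6, 9, 4) = 4
n1 (Uma): max(0, 4) = 4
n2.1 (Mika): min(3, 9, 2) = 2
n2.2 (Mika): min(5, 8) = 5
n2.3 (Mika): min(4, 9, 2, 0) = 0
n2 (Uma): max(2, 5, 0) = 5
n3.1 (Mika): min(4, 6, 0, 8) = 0
n3.2 (Mika): min(7, 3) = 3
n3 (Uma): max(0, 3) = 3
root (Mika): min(4, 5, 3) = 3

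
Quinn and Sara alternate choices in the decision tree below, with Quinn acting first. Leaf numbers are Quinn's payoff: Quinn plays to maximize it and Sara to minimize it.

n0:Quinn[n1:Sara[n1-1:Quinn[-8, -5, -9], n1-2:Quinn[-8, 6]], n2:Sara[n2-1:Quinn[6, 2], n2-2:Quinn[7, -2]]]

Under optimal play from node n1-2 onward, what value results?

6

n1-2 (Quinn): max(-8, 6) = 6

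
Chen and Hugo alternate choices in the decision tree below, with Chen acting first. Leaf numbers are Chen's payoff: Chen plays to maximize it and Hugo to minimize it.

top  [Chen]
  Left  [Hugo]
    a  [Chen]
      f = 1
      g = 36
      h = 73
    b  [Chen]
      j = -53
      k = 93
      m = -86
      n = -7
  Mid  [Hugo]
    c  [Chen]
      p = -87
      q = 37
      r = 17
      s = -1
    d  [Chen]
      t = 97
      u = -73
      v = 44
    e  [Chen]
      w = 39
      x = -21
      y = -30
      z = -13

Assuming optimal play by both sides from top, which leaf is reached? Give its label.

h

a (Chen): max(1, 36, 73) = 73
b (Chen): max(-53, 93, -86, -7) = 93
Left (Hugo): min(73, 93) = 73
c (Chen): max(-87, 37, 17, -1) = 37
d (Chen): max(97, -73, 44) = 97
e (Chen): max(39, -21, -30, -13) = 39
Mid (Hugo): min(37, 97, 39) = 37
top (Chen): max(73, 37) = 73
At top, Chen picks Left (highest: 73).
At Left, Hugo picks a (lowest: 73).
At a, Chen picks h (highest: 73).
Terminal value 73.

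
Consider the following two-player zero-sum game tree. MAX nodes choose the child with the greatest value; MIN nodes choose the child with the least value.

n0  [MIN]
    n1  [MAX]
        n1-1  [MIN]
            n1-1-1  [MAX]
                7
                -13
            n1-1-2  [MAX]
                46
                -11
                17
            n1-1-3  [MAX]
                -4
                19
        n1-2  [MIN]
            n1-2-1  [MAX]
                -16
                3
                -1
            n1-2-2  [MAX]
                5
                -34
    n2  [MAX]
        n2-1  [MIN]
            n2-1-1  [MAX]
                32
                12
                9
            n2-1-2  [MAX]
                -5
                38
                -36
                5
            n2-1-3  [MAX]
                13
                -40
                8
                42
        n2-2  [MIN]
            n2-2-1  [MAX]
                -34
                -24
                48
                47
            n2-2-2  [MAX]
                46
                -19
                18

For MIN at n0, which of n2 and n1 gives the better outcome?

n2-1-1 (MAX): max(32, 12, 9) = 32
n2-1-2 (MAX): max(-5, 38, -36, 5) = 38
n2-1-3 (MAX): max(13, -40, 8, 42) = 42
n2-1 (MIN): min(32, 38, 42) = 32
n2-2-1 (MAX): max(-34, -24, 48, 47) = 48
n2-2-2 (MAX): max(46, -19, 18) = 46
n2-2 (MIN): min(48, 46) = 46
n2 (MAX): max(32, 46) = 46
n1-1-1 (MAX): max(7, -13) = 7
n1-1-2 (MAX): max(46, -11, 17) = 46
n1-1-3 (MAX): max(-4, 19) = 19
n1-1 (MIN): min(7, 46, 19) = 7
n1-2-1 (MAX): max(-16, 3, -1) = 3
n1-2-2 (MAX): max(5, -34) = 5
n1-2 (MIN): min(3, 5) = 3
n1 (MAX): max(7, 3) = 7
MIN prefers the lower value; n2=46, n1=7. n1 is better since 7 < 46.

n1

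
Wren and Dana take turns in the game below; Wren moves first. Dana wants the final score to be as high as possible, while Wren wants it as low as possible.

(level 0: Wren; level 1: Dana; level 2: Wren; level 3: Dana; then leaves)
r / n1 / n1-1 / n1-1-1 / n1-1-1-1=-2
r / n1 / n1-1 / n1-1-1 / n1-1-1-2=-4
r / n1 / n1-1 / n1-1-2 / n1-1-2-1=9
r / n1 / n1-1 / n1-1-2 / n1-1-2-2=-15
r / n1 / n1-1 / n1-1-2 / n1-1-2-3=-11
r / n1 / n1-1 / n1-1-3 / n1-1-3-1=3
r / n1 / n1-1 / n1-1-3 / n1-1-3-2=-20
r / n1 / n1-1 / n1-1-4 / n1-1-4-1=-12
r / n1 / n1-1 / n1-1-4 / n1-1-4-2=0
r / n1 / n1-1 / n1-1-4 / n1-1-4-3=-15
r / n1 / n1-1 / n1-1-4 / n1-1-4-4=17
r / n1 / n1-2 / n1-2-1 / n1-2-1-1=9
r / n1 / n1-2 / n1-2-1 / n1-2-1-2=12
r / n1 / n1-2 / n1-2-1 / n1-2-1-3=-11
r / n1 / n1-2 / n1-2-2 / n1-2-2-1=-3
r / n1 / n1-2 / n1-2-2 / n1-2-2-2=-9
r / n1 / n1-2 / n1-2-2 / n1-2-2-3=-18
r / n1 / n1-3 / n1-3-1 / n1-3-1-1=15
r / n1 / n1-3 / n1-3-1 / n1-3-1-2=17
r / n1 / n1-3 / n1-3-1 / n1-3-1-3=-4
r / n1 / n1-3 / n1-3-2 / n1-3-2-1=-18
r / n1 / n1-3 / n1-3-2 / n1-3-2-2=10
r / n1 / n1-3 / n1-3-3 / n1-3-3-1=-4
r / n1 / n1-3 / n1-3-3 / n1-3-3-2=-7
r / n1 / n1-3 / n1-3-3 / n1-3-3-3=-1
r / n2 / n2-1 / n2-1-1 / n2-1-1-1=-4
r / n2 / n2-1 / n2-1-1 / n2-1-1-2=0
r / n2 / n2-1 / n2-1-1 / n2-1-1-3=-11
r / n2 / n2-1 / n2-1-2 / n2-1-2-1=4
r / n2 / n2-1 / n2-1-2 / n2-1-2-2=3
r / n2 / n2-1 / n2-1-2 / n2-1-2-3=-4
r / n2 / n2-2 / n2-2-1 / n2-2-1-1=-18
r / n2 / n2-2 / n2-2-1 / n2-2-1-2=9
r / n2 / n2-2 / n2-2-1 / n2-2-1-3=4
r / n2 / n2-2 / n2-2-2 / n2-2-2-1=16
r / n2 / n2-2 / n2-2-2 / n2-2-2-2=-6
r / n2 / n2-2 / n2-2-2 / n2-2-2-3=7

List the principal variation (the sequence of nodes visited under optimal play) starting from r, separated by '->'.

r -> n1 -> n1-3 -> n1-3-3 -> n1-3-3-3

n1-1-1 (Dana): max(-2, -4) = -2
n1-1-2 (Dana): max(9, -15, -11) = 9
n1-1-3 (Dana): max(3, -20) = 3
n1-1-4 (Dana): max(-12, 0, -15, 17) = 17
n1-1 (Wren): min(-2, 9, 3, 17) = -2
n1-2-1 (Dana): max(9, 12, -11) = 12
n1-2-2 (Dana): max(-3, -9, -18) = -3
n1-2 (Wren): min(12, -3) = -3
n1-3-1 (Dana): max(15, 17, -4) = 17
n1-3-2 (Dana): max(-18, 10) = 10
n1-3-3 (Dana): max(-4, -7, -1) = -1
n1-3 (Wren): min(17, 10, -1) = -1
n1 (Dana): max(-2, -3, -1) = -1
n2-1-1 (Dana): max(-4, 0, -11) = 0
n2-1-2 (Dana): max(4, 3, -4) = 4
n2-1 (Wren): min(0, 4) = 0
n2-2-1 (Dana): max(-18, 9, 4) = 9
n2-2-2 (Dana): max(16, -6, 7) = 16
n2-2 (Wren): min(9, 16) = 9
n2 (Dana): max(0, 9) = 9
r (Wren): min(-1, 9) = -1
At r, Wren picks n1 (lowest: -1).
At n1, Dana picks n1-3 (highest: -1).
At n1-3, Wren picks n1-3-3 (lowest: -1).
At n1-3-3, Dana picks n1-3-3-3 (highest: -1).
Terminal value -1.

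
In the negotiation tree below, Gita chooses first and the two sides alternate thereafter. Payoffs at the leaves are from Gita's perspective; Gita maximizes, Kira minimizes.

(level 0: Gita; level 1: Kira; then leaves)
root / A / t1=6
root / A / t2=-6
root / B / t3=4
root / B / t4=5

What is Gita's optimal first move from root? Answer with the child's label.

A (Kira): min(6, -6) = -6
B (Kira): min(4, 5) = 4
root (Gita): max(-6, 4) = 4
Gita at root wants the highest of {A=-6, B=4}, so chooses B.

B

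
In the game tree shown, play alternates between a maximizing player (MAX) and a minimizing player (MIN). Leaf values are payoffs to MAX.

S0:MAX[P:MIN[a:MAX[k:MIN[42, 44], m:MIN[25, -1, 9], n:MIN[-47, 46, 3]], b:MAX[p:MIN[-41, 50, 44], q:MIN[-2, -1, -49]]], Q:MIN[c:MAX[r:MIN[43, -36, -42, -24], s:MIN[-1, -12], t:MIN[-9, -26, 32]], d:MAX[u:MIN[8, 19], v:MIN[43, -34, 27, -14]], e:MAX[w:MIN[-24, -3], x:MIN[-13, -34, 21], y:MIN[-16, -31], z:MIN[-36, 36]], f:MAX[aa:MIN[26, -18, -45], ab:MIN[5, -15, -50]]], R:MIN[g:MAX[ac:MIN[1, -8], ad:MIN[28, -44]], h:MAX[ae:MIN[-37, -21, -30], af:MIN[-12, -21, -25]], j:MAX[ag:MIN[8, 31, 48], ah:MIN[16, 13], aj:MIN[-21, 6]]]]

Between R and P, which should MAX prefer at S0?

R

ac (MIN): min(1, -8) = -8
ad (MIN): min(28, -44) = -44
g (MAX): max(-8, -44) = -8
ae (MIN): min(-37, -21, -30) = -37
af (MIN): min(-12, -21, -25) = -25
h (MAX): max(-37, -25) = -25
ag (MIN): min(8, 31, 48) = 8
ah (MIN): min(16, 13) = 13
aj (MIN): min(-21, 6) = -21
j (MAX): max(8, 13, -21) = 13
R (MIN): min(-8, -25, 13) = -25
k (MIN): min(42, 44) = 42
m (MIN): min(25, -1, 9) = -1
n (MIN): min(-47, 46, 3) = -47
a (MAX): max(42, -1, -47) = 42
p (MIN): min(-41, 50, 44) = -41
q (MIN): min(-2, -1, -49) = -49
b (MAX): max(-41, -49) = -41
P (MIN): min(42, -41) = -41
MAX prefers the higher value; R=-25, P=-41. R is better since -25 > -41.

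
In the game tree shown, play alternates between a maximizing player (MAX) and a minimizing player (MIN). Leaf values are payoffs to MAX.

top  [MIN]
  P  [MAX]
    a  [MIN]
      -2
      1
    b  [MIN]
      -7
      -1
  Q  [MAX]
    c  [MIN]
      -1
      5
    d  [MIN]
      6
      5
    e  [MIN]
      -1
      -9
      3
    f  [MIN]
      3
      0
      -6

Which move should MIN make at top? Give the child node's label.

P

a (MIN): min(-2, 1) = -2
b (MIN): min(-7, -1) = -7
P (MAX): max(-2, -7) = -2
c (MIN): min(-1, 5) = -1
d (MIN): min(6, 5) = 5
e (MIN): min(-1, -9, 3) = -9
f (MIN): min(3, 0, -6) = -6
Q (MAX): max(-1, 5, -9, -6) = 5
top (MIN): min(-2, 5) = -2
MIN at top wants the lowest of {P=-2, Q=5}, so chooses P.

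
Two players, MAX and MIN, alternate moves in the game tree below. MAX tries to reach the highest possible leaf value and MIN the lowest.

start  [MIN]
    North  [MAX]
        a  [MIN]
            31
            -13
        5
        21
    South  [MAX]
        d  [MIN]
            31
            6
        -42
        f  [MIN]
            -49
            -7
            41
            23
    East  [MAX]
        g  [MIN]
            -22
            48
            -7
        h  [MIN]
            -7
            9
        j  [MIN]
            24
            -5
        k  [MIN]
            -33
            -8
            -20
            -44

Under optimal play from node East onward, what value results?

g (MIN): min(-22, 48, -7) = -22
h (MIN): min(-7, 9) = -7
j (MIN): min(24, -5) = -5
k (MIN): min(-33, -8, -20, -44) = -44
East (MAX): max(-22, -7, -5, -44) = -5

-5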